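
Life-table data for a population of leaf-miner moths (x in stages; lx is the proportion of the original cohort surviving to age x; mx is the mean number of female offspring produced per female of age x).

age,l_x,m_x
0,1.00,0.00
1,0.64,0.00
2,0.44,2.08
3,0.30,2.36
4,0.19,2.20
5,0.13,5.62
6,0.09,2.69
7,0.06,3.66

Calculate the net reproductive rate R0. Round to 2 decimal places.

3.23

lx·mx by age: 0, 0, 0.9152, 0.708, 0.418, 0.7306, 0.2421, 0.2196
R0 = Σ lx·mx = 3.2335 → 3.23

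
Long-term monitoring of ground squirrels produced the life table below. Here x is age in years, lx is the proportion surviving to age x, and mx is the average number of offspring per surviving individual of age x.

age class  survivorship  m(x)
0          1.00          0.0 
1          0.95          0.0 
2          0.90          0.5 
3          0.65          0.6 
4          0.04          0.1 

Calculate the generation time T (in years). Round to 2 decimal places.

lx·mx: 0, 0, 0.45, 0.39, 0.004 → R0 = 0.844
x·lx·mx: 0, 0, 0.9, 1.17, 0.016 → Σ = 2.086
T = 2.086 / 0.844 = 2.471564… → 2.47

2.47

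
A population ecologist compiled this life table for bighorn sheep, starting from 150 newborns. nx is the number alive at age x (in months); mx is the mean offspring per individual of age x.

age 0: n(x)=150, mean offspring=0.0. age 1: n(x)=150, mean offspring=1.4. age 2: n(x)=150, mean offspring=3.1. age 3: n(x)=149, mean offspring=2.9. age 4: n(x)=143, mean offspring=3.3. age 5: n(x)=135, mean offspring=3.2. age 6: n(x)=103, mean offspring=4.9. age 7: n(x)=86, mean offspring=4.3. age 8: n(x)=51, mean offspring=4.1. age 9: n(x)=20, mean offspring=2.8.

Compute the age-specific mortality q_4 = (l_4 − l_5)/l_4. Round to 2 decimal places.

lx = nx/n0 = nx/150: 1, 1, 1, 0.99333…, 0.95333…, 0.9, 0.68667…, 0.57333…, 0.34, 0.13333…
q_4 = (l_4 − l_5) / l_4 = (0.953333… − 0.9) / 0.953333…
     = 0.053333… / 0.953333… = 0.055944… → 0.06

0.06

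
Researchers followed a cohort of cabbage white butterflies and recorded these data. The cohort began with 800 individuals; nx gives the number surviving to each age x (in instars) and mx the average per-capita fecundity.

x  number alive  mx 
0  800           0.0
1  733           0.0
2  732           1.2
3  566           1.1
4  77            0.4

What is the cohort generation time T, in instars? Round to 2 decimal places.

2.45

lx = nx/n0 = nx/800: 1, 0.91625, 0.915, 0.7075, 0.09625
lx·mx: 0, 0, 1.098, 0.77825, 0.0385 → R0 = 1.91475
x·lx·mx: 0, 0, 2.196, 2.33475, 0.154 → Σ = 4.68475
T = 4.68475 / 1.91475 = 2.446664… → 2.45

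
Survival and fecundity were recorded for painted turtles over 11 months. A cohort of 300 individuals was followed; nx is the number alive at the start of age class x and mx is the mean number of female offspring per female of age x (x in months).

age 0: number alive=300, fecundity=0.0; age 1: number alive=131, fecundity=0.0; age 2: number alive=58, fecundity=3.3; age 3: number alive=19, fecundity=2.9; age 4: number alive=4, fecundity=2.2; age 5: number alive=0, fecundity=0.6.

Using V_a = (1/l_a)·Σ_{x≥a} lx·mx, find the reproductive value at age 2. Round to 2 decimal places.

lx = nx/n0 = nx/300: 1, 0.43667…, 0.19333…, 0.06333…, 0.01333…, 0
lx·mx for x ≥ 2: 0.638…, 0.183667…, 0.029333…, 0 → sum = 0.851…
V_2 = 0.851… / l_2 = 0.851… / 0.193333… = 4.401724… → 4.40

4.40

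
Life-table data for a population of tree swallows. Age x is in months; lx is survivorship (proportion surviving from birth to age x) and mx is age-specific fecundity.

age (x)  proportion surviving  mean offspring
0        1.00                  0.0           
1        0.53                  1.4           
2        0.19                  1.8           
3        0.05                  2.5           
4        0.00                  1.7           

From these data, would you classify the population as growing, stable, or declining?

growing

R0 = Σ lx·mx = 0 + 0.742 + 0.342 + 0.125 + 0 = 1.209
R0 > 1, so the population is growing.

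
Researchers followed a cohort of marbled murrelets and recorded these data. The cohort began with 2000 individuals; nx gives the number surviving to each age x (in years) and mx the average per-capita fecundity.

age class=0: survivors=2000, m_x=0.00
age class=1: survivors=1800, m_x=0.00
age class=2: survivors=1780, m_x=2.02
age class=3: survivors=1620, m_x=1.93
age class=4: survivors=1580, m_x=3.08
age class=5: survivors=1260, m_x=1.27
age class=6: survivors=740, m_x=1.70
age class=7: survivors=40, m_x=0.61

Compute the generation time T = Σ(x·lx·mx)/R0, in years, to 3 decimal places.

lx = nx/n0 = nx/2000: 1, 0.9, 0.89, 0.81, 0.79, 0.63, 0.37, 0.02
lx·mx: 0, 0, 1.7978, 1.5633, 2.4332, 0.8001, 0.629, 0.0122 → R0 = 7.2356
x·lx·mx: 0, 0, 3.5956, 4.6899, 9.7328, 4.0005, 3.774, 0.0854 → Σ = 25.8782
T = 25.8782 / 7.2356 = 3.576511… → 3.577

3.577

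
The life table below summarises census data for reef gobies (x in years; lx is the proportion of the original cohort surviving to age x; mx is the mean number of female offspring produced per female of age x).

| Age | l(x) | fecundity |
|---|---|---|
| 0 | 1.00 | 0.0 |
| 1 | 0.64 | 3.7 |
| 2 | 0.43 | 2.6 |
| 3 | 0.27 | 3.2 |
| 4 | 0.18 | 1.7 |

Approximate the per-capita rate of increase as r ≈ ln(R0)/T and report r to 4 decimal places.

R0 = Σ lx·mx = 0 + 2.368 + 1.118 + 0.864 + 0.306 = 4.656
Σ x·lx·mx = 8.42; T = 8.42/4.656 = 1.80842…
r ≈ ln(R0)/T = ln(4.656)/1.80842… = 0.850553… → 0.8506

0.8506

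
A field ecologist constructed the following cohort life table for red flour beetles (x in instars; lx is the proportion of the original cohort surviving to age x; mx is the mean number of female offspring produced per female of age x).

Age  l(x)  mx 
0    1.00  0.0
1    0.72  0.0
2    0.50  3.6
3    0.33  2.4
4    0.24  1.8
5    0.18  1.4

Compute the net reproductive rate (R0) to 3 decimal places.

3.276

lx·mx by age: 0, 0, 1.8, 0.792, 0.432, 0.252
R0 = Σ lx·mx = 3.276 → 3.276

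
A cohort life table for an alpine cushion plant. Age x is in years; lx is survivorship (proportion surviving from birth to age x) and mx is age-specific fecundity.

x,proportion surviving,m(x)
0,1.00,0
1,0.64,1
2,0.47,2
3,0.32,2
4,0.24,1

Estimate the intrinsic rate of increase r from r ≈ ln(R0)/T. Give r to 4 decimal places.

R0 = Σ lx·mx = 0 + 0.64 + 0.94 + 0.64 + 0.24 = 2.46
Σ x·lx·mx = 5.4; T = 5.4/2.46 = 2.19512…
r ≈ ln(R0)/T = ln(2.46)/2.19512… = 0.410074… → 0.4101

0.4101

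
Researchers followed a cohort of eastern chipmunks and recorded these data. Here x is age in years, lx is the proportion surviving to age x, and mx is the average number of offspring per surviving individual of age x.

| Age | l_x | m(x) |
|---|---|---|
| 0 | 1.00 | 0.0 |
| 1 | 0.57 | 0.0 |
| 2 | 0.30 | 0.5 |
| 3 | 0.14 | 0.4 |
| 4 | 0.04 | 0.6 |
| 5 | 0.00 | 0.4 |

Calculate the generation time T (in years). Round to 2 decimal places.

lx·mx: 0, 0, 0.15, 0.056, 0.024, 0 → R0 = 0.23
x·lx·mx: 0, 0, 0.3, 0.168, 0.096, 0 → Σ = 0.564
T = 0.564 / 0.23 = 2.452174… → 2.45

2.45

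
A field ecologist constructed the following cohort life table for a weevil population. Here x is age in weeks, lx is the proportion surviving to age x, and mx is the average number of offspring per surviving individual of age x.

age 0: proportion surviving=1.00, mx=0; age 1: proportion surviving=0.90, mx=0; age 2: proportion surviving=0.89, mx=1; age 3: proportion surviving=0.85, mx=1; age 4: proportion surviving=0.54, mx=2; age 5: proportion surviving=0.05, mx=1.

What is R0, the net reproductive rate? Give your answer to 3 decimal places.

lx·mx by age: 0, 0, 0.89, 0.85, 1.08, 0.05
R0 = Σ lx·mx = 2.87 → 2.870

2.870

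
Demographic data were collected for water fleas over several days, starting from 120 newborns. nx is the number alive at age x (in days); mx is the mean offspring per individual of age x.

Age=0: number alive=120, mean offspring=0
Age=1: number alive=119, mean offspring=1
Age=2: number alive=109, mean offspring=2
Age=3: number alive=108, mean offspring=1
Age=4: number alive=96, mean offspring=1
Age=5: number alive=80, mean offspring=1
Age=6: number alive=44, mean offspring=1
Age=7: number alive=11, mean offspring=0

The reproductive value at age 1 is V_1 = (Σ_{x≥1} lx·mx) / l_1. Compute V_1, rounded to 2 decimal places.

5.59

lx = nx/n0 = nx/120: 1, 0.99167…, 0.90833…, 0.9, 0.8, 0.66667…, 0.36667…, 0.09167…
lx·mx for x ≥ 1: 0.991667…, 1.816667…, 0.9, 0.8, 0.666667…, 0.366667…, 0 → sum = 5.541667…
V_1 = 5.541667… / l_1 = 5.541667… / 0.991667… = 5.588235… → 5.59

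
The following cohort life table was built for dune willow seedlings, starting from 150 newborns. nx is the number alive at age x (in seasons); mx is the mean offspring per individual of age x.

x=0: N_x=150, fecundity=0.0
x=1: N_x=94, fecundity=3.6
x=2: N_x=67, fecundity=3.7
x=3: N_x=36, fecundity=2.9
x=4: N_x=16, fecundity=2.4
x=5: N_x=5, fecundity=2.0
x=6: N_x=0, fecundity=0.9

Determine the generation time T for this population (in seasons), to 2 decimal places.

1.83

lx = nx/n0 = nx/150: 1, 0.62667…, 0.44667…, 0.24, 0.10667…, 0.03333…, 0
lx·mx: 0, 2.256…, 1.652667…, 0.696, 0.256…, 0.066667…, 0 → R0 = 4.927333…
x·lx·mx: 0, 2.256…, 3.305333…, 2.088, 1.024…, 0.333333…, 0 → Σ = 9.006667…
T = 9.006667… / 4.927333… = 1.827899… → 1.83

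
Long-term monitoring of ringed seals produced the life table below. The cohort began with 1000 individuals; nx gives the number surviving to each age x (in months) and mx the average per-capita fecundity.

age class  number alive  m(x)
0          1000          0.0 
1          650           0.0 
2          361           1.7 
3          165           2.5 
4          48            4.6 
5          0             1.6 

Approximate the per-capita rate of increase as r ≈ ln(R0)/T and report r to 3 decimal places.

0.082

lx = nx/n0 = nx/1000: 1, 0.65, 0.361, 0.165, 0.048, 0
R0 = Σ lx·mx = 0 + 0 + 0.6137 + 0.4125 + 0.2208 + 0 = 1.247
Σ x·lx·mx = 3.3481; T = 3.3481/1.247 = 2.68492…
r ≈ ln(R0)/T = ln(1.247)/2.68492… = 0.08221… → 0.082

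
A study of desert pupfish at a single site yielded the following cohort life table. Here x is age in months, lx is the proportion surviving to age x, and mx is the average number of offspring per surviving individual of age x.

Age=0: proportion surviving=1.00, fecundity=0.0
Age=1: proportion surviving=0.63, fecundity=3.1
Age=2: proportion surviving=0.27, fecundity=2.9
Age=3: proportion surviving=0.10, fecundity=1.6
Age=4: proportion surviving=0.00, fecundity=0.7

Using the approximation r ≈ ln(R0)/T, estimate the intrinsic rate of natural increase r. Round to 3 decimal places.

0.770

R0 = Σ lx·mx = 0 + 1.953 + 0.783 + 0.16 + 0 = 2.896
Σ x·lx·mx = 3.999; T = 3.999/2.896 = 1.38087…
r ≈ ln(R0)/T = ln(2.896)/1.38087… = 0.77004… → 0.770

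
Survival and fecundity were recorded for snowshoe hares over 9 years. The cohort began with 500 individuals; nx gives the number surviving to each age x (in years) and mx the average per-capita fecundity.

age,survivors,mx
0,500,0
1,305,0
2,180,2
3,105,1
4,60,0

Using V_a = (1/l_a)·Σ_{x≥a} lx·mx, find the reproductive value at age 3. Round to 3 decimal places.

lx = nx/n0 = nx/500: 1, 0.61, 0.36, 0.21, 0.12
lx·mx for x ≥ 3: 0.21, 0 → sum = 0.21
V_3 = 0.21 / l_3 = 0.21 / 0.21 = 1 → 1.000

1.000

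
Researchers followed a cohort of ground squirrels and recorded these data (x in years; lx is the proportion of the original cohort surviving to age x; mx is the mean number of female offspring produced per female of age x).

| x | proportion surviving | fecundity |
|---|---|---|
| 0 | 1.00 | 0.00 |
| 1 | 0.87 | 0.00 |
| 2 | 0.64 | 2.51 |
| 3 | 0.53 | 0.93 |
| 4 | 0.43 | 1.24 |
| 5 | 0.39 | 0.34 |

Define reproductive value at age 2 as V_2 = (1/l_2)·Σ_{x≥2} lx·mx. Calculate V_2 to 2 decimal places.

lx·mx for x ≥ 2: 1.6064, 0.4929, 0.5332, 0.1326 → sum = 2.7651
V_2 = 2.7651 / l_2 = 2.7651 / 0.64 = 4.320469… → 4.32

4.32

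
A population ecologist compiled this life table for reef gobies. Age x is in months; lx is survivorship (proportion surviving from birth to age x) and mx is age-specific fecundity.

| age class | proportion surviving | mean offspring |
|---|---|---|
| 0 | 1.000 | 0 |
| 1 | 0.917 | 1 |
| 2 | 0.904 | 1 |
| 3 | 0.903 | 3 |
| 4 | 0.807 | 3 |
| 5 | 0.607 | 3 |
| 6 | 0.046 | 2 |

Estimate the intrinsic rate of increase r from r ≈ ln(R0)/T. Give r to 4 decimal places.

0.6406

R0 = Σ lx·mx = 0 + 0.917 + 0.904 + 2.709 + 2.421 + 1.821 + 0.092 = 8.864
Σ x·lx·mx = 30.193; T = 30.193/8.864 = 3.40625
r ≈ ln(R0)/T = ln(8.864)/3.40625 = 0.640587… → 0.6406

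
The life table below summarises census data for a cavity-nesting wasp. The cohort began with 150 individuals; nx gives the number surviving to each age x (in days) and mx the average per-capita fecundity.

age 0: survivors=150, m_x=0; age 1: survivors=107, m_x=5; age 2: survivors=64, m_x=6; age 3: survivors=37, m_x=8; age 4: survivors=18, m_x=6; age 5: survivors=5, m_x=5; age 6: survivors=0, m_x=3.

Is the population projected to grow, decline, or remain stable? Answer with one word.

growing

lx = nx/n0 = nx/150: 1, 0.71333…, 0.42667…, 0.24667…, 0.12, 0.03333…, 0
R0 = Σ lx·mx = 0 + 3.566667… + 2.56… + 1.973333… + 0.72 + 0.166667… + 0 = 8.986667…
R0 > 1, so the population is growing.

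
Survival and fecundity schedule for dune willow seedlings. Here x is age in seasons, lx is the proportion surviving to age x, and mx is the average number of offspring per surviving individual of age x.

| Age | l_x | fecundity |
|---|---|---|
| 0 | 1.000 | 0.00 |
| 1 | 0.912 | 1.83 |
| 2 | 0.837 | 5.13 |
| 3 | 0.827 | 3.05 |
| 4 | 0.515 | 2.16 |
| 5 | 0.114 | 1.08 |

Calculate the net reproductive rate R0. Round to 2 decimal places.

9.72

lx·mx by age: 0, 1.66896, 4.29381, 2.52235, 1.1124, 0.12312
R0 = Σ lx·mx = 9.72064 → 9.72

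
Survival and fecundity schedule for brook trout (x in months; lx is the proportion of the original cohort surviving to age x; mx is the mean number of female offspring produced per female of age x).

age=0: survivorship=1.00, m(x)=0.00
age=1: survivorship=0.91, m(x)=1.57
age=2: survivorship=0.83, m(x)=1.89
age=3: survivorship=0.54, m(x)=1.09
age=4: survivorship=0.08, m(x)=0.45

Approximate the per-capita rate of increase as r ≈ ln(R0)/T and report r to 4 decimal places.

0.7198

R0 = Σ lx·mx = 0 + 1.4287 + 1.5687 + 0.5886 + 0.036 = 3.622
Σ x·lx·mx = 6.4759; T = 6.4759/3.622 = 1.78793…
r ≈ ln(R0)/T = ln(3.622)/1.78793… = 0.71984… → 0.7198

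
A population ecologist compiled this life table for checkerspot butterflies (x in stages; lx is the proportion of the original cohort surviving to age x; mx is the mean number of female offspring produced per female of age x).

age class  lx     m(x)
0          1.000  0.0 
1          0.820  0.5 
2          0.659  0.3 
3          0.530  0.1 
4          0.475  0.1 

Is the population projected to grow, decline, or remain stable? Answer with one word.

declining

R0 = Σ lx·mx = 0 + 0.41 + 0.1977 + 0.053 + 0.0475 = 0.7082
R0 < 1, so the population is declining.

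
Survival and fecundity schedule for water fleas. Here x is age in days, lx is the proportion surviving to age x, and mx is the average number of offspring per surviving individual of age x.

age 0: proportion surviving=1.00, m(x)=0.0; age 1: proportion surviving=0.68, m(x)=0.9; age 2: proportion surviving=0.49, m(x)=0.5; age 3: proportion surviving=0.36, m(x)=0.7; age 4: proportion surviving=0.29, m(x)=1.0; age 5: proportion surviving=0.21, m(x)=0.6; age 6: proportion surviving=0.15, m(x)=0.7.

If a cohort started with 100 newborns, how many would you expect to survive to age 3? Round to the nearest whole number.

36

Expected survivors = N0 · l_3 = 100 × 0.36 = 36 → 36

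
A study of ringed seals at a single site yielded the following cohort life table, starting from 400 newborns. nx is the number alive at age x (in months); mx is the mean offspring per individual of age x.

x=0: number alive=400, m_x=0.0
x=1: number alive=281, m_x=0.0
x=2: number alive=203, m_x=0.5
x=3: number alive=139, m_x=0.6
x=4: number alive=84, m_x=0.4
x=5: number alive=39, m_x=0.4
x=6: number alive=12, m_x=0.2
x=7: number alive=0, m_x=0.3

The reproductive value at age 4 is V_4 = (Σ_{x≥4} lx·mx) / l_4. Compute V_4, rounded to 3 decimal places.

lx = nx/n0 = nx/400: 1, 0.7025, 0.5075, 0.3475, 0.21, 0.0975, 0.03, 0
lx·mx for x ≥ 4: 0.084, 0.039, 0.006, 0 → sum = 0.129
V_4 = 0.129 / l_4 = 0.129 / 0.21 = 0.614286… → 0.614

0.614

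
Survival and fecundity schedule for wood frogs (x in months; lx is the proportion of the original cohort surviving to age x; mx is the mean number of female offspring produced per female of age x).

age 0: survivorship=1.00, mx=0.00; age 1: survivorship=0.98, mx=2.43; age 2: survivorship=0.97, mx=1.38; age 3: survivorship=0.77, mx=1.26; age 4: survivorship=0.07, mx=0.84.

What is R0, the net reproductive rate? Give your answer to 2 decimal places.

4.75

lx·mx by age: 0, 2.3814, 1.3386, 0.9702, 0.0588
R0 = Σ lx·mx = 4.749 → 4.75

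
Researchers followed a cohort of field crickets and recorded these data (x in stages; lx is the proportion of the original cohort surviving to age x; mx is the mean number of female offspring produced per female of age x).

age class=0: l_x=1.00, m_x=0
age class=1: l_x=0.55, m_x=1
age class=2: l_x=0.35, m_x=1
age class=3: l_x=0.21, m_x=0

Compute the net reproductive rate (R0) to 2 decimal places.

0.90

lx·mx by age: 0, 0.55, 0.35, 0
R0 = Σ lx·mx = 0.9 → 0.90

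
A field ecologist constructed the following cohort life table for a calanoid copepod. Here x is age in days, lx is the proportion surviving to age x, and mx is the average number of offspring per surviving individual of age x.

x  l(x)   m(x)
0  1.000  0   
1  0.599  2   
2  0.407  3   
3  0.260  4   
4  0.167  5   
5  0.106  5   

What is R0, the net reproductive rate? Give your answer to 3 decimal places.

4.824

lx·mx by age: 0, 1.198, 1.221, 1.04, 0.835, 0.53
R0 = Σ lx·mx = 4.824 → 4.824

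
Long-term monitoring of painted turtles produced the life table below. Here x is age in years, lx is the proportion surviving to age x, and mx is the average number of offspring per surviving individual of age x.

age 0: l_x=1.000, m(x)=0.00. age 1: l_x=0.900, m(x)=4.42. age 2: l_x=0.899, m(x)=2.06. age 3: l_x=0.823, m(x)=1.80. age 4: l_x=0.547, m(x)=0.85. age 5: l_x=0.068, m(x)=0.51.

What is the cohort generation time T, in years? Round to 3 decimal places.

lx·mx: 0, 3.978, 1.85194, 1.4814, 0.46495, 0.03468 → R0 = 7.81097
x·lx·mx: 0, 3.978, 3.70388, 4.4442, 1.8598, 0.1734 → Σ = 14.15928
T = 14.15928 / 7.81097 = 1.812743… → 1.813

1.813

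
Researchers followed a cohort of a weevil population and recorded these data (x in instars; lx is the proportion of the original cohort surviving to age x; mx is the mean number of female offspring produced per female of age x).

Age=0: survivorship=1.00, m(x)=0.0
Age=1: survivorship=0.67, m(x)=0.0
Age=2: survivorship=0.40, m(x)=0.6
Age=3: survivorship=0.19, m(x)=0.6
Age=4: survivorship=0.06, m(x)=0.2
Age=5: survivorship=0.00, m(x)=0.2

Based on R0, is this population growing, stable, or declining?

declining

R0 = Σ lx·mx = 0 + 0 + 0.24 + 0.114 + 0.012 + 0 = 0.366
R0 < 1, so the population is declining.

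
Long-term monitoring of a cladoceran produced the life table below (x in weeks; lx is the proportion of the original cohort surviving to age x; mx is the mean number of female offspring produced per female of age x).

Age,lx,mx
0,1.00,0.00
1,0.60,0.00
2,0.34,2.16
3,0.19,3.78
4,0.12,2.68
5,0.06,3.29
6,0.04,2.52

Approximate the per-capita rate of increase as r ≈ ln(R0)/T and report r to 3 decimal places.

R0 = Σ lx·mx = 0 + 0 + 0.7344 + 0.7182 + 0.3216 + 0.1974 + 0.1008 = 2.0724
Σ x·lx·mx = 6.5016; T = 6.5016/2.0724 = 3.13723…
r ≈ ln(R0)/T = ln(2.0724)/3.13723… = 0.23228… → 0.232

0.232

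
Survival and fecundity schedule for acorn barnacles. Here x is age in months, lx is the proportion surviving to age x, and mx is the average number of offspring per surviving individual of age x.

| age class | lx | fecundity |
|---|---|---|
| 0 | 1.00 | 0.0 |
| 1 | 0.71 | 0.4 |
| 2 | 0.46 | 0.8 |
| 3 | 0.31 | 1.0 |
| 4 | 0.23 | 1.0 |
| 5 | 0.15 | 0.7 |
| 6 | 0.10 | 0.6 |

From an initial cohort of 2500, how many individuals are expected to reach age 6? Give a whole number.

Expected survivors = N0 · l_6 = 2500 × 0.10 = 250 → 250

250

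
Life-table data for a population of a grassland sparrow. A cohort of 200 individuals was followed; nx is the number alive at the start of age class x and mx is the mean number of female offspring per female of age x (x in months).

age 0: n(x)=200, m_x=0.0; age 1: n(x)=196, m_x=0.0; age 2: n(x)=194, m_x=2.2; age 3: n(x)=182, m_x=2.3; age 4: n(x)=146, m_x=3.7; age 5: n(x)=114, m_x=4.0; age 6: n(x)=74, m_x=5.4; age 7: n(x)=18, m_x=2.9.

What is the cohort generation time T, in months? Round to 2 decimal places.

lx = nx/n0 = nx/200: 1, 0.98, 0.97, 0.91, 0.73, 0.57, 0.37, 0.09
lx·mx: 0, 0, 2.134, 2.093, 2.701, 2.28, 1.998, 0.261 → R0 = 11.467
x·lx·mx: 0, 0, 4.268, 6.279, 10.804, 11.4, 11.988, 1.827 → Σ = 46.566
T = 46.566 / 11.467 = 4.06087… → 4.06

4.06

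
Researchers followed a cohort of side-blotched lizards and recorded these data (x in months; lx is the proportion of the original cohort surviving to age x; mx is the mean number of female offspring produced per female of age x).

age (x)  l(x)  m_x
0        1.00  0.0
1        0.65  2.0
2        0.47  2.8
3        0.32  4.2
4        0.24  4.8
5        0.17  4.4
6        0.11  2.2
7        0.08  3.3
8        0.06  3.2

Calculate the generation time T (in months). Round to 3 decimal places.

lx·mx: 0, 1.3, 1.316, 1.344, 1.152, 0.748, 0.242, 0.264, 0.192 → R0 = 6.558
x·lx·mx: 0, 1.3, 2.632, 4.032, 4.608, 3.74, 1.452, 1.848, 1.536 → Σ = 21.148
T = 21.148 / 6.558 = 3.224764… → 3.225

3.225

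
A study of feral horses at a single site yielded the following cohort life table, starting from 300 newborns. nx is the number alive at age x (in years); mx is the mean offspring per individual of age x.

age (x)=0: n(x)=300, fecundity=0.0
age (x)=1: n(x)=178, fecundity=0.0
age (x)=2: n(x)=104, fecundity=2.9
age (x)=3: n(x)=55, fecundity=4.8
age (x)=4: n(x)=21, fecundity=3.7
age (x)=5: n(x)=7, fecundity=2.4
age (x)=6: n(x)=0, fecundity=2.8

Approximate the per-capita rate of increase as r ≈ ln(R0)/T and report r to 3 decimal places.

0.291

lx = nx/n0 = nx/300: 1, 0.59333…, 0.34667…, 0.18333…, 0.07, 0.02333…, 0
R0 = Σ lx·mx = 0 + 0 + 1.00533… + 0.88… + 0.259 + 0.056… + 0 = 2.200333…
Σ x·lx·mx = 5.966667…; T = 5.966667…/2.200333… = 2.71171…
r ≈ ln(R0)/T = ln(2.200333…)/2.71171… = 0.29082… → 0.291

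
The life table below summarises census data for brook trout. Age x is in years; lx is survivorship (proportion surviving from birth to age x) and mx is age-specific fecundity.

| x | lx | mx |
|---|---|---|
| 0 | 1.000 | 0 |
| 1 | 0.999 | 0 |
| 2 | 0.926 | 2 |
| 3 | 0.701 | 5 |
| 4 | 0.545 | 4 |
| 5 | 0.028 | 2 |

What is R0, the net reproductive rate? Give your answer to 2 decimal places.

7.59

lx·mx by age: 0, 0, 1.852, 3.505, 2.18, 0.056
R0 = Σ lx·mx = 7.593 → 7.59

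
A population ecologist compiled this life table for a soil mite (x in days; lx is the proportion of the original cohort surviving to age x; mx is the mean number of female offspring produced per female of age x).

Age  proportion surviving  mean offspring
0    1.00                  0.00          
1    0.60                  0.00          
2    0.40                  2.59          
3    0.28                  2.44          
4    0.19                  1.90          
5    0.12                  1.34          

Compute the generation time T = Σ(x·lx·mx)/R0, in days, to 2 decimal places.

2.84

lx·mx: 0, 0, 1.036, 0.6832, 0.361, 0.1608 → R0 = 2.241
x·lx·mx: 0, 0, 2.072, 2.0496, 1.444, 0.804 → Σ = 6.3696
T = 6.3696 / 2.241 = 2.842303… → 2.84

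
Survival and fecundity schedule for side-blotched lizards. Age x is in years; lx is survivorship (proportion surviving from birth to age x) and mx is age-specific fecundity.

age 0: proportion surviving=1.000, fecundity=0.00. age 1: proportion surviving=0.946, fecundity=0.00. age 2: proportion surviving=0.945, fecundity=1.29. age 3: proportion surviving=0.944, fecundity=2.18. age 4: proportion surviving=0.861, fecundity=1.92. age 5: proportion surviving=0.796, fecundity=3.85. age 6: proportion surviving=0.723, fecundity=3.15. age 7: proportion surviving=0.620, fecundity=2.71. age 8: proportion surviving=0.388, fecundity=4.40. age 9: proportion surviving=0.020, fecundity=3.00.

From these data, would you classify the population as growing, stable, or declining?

growing

R0 = Σ lx·mx = 0 + 0 + 1.21905 + 2.05792 + 1.65312 + 3.0646 + 2.27745 + 1.6802 + 1.7072 + 0.06 = 13.71954
R0 > 1, so the population is growing.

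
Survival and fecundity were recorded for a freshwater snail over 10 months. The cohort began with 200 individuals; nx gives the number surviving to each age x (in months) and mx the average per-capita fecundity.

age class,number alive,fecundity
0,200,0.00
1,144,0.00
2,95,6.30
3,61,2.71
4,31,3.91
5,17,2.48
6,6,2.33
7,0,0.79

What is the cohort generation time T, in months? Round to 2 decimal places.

2.63

lx = nx/n0 = nx/200: 1, 0.72, 0.475, 0.305, 0.155, 0.085, 0.03, 0
lx·mx: 0, 0, 2.9925, 0.82655, 0.60605, 0.2108, 0.0699, 0 → R0 = 4.7058
x·lx·mx: 0, 0, 5.985, 2.47965, 2.4242, 1.054, 0.4194, 0 → Σ = 12.36225
T = 12.36225 / 4.7058 = 2.627024… → 2.63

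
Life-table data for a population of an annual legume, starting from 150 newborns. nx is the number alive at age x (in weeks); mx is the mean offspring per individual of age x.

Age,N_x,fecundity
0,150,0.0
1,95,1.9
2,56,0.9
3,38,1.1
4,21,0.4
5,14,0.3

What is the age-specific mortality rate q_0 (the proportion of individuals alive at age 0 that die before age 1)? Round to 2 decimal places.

0.37

lx = nx/n0 = nx/150: 1, 0.63333…, 0.37333…, 0.25333…, 0.14, 0.09333…
q_0 = (l_0 − l_1) / l_0 = (1 − 0.633333…) / 1
     = 0.366667… / 1 = 0.366667… → 0.37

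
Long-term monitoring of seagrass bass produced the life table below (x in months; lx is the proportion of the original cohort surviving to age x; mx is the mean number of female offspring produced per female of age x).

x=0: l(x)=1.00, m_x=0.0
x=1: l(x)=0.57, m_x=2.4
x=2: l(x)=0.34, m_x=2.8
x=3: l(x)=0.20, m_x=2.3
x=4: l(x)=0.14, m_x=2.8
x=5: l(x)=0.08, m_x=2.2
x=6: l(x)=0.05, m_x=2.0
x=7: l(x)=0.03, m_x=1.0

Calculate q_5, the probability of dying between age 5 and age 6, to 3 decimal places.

q_5 = (l_5 − l_6) / l_5 = (0.08 − 0.05) / 0.08
     = 0.03 / 0.08 = 0.375 → 0.375

0.375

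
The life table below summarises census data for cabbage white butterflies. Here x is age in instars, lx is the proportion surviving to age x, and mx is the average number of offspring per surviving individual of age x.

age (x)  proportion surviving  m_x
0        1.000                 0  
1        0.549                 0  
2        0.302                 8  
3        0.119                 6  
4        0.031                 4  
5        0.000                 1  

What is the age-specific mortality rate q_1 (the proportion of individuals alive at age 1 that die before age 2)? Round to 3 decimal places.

0.450

q_1 = (l_1 − l_2) / l_1 = (0.549 − 0.302) / 0.549
     = 0.247 / 0.549 = 0.449909… → 0.450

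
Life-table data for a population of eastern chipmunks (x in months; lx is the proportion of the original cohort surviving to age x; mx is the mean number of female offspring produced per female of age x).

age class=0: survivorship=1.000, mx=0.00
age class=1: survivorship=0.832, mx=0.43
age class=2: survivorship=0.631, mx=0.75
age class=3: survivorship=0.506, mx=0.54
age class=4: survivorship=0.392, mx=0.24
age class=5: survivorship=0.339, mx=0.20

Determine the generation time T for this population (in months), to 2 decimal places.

2.24

lx·mx: 0, 0.35776, 0.47325, 0.27324, 0.09408, 0.0678 → R0 = 1.26613
x·lx·mx: 0, 0.35776, 0.9465, 0.81972, 0.37632, 0.339 → Σ = 2.8393
T = 2.8393 / 1.26613 = 2.242503… → 2.24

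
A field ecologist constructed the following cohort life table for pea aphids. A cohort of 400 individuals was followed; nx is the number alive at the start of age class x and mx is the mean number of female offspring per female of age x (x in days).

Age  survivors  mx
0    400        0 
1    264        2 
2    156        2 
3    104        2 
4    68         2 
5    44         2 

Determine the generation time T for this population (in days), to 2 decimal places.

2.17

lx = nx/n0 = nx/400: 1, 0.66, 0.39, 0.26, 0.17, 0.11
lx·mx: 0, 1.32, 0.78, 0.52, 0.34, 0.22 → R0 = 3.18
x·lx·mx: 0, 1.32, 1.56, 1.56, 1.36, 1.1 → Σ = 6.9
T = 6.9 / 3.18 = 2.169811… → 2.17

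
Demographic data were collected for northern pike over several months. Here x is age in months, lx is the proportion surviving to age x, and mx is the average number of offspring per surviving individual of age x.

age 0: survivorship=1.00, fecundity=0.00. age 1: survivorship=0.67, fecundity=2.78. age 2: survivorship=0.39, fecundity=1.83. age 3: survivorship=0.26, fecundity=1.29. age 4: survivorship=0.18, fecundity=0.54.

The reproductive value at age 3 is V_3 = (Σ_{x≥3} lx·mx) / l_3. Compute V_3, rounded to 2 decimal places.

1.66

lx·mx for x ≥ 3: 0.3354, 0.0972 → sum = 0.4326
V_3 = 0.4326 / l_3 = 0.4326 / 0.26 = 1.663846… → 1.66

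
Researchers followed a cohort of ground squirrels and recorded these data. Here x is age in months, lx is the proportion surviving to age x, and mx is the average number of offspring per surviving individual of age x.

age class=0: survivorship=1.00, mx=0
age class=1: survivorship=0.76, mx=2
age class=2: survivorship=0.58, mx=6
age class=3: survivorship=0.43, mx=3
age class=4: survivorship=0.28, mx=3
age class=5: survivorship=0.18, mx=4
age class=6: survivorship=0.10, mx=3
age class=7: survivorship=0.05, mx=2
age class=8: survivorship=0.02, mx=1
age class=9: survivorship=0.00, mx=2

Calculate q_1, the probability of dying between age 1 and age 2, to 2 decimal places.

0.24

q_1 = (l_1 − l_2) / l_1 = (0.76 − 0.58) / 0.76
     = 0.18 / 0.76 = 0.236842… → 0.24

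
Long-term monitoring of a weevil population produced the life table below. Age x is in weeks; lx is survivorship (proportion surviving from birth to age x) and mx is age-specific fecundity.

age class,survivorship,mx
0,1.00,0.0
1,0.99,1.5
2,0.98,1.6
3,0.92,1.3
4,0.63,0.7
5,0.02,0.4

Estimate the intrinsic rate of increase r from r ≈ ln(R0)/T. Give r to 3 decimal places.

0.726

R0 = Σ lx·mx = 0 + 1.485 + 1.568 + 1.196 + 0.441 + 0.008 = 4.698
Σ x·lx·mx = 10.013; T = 10.013/4.698 = 2.13133…
r ≈ ln(R0)/T = ln(4.698)/2.13133… = 0.7259… → 0.726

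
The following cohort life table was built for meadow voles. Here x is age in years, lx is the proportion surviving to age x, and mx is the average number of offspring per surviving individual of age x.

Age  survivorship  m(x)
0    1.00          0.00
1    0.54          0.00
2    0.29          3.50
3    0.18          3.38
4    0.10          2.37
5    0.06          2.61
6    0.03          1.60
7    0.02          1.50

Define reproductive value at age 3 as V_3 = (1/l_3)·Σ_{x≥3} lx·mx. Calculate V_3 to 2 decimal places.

6.00

lx·mx for x ≥ 3: 0.6084, 0.237, 0.1566, 0.048, 0.03 → sum = 1.08
V_3 = 1.08 / l_3 = 1.08 / 0.18 = 6 → 6.00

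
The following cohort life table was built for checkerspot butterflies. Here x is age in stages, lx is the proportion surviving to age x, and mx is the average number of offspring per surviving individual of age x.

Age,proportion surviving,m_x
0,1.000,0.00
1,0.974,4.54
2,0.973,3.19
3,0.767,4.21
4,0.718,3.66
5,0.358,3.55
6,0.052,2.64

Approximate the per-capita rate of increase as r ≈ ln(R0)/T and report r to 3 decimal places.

1.048

R0 = Σ lx·mx = 0 + 4.42196 + 3.10387 + 3.22907 + 2.62788 + 1.2709 + 0.13728 = 14.79096
Σ x·lx·mx = 38.00661; T = 38.00661/14.79096 = 2.56958…
r ≈ ln(R0)/T = ln(14.79096)/2.56958… = 1.04843… → 1.048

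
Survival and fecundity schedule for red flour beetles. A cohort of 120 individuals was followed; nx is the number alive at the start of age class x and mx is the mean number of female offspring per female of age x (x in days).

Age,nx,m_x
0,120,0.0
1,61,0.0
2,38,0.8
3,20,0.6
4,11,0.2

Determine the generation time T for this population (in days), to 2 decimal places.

2.37

lx = nx/n0 = nx/120: 1, 0.50833…, 0.31667…, 0.16667…, 0.09167…
lx·mx: 0, 0, 0.253333…, 0.1…, 0.018333… → R0 = 0.371667…
x·lx·mx: 0, 0, 0.506667…, 0.3…, 0.073333… → Σ = 0.88…
T = 0.88… / 0.371667… = 2.367713… → 2.37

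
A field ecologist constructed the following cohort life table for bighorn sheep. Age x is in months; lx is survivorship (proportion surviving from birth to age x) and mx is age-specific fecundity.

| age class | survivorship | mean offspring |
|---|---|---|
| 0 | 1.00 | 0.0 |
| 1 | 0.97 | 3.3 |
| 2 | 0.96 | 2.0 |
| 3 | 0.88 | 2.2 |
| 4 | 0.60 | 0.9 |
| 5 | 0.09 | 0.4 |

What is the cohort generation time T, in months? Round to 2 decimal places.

lx·mx: 0, 3.201, 1.92, 1.936, 0.54, 0.036 → R0 = 7.633
x·lx·mx: 0, 3.201, 3.84, 5.808, 2.16, 0.18 → Σ = 15.189
T = 15.189 / 7.633 = 1.989912… → 1.99

1.99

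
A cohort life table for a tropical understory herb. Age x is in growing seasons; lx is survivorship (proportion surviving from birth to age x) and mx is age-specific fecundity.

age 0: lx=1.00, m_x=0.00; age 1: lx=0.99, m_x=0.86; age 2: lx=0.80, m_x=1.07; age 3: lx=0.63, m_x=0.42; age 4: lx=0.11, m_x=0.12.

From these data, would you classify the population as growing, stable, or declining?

R0 = Σ lx·mx = 0 + 0.8514 + 0.856 + 0.2646 + 0.0132 = 1.9852
R0 > 1, so the population is growing.

growing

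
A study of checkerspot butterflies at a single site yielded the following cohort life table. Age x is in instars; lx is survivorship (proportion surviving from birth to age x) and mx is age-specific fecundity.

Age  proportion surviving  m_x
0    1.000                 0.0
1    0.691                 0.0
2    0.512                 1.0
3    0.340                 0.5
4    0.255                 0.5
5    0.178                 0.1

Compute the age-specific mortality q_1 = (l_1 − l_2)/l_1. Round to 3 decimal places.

q_1 = (l_1 − l_2) / l_1 = (0.691 − 0.512) / 0.691
     = 0.179 / 0.691 = 0.259045… → 0.259

0.259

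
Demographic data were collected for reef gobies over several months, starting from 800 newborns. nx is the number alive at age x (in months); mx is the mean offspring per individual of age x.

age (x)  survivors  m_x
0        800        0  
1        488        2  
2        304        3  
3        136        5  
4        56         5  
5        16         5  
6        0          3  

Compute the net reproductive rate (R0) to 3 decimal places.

lx = nx/n0 = nx/800: 1, 0.61, 0.38, 0.17, 0.07, 0.02, 0
lx·mx by age: 0, 1.22, 1.14, 0.85, 0.35, 0.1, 0
R0 = Σ lx·mx = 3.66 → 3.660

3.660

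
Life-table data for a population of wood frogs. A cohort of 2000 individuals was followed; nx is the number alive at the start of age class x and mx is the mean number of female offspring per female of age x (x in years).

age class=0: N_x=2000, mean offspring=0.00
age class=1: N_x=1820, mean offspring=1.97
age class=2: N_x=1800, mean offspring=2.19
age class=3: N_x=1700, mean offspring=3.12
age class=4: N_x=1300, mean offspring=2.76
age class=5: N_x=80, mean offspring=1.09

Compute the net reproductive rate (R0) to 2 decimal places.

lx = nx/n0 = nx/2000: 1, 0.91, 0.9, 0.85, 0.65, 0.04
lx·mx by age: 0, 1.7927, 1.971, 2.652, 1.794, 0.0436
R0 = Σ lx·mx = 8.2533 → 8.25

8.25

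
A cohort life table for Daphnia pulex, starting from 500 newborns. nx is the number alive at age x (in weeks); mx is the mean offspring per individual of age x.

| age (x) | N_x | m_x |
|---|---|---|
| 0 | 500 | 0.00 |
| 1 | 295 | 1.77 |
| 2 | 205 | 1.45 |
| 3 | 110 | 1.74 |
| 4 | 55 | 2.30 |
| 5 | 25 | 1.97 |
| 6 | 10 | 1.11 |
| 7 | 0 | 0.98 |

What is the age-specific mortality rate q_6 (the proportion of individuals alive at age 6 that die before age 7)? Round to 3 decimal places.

1.000

lx = nx/n0 = nx/500: 1, 0.59, 0.41, 0.22, 0.11, 0.05, 0.02, 0
q_6 = (l_6 − l_7) / l_6 = (0.02 − 0) / 0.02
     = 0.02 / 0.02 = 1 → 1.000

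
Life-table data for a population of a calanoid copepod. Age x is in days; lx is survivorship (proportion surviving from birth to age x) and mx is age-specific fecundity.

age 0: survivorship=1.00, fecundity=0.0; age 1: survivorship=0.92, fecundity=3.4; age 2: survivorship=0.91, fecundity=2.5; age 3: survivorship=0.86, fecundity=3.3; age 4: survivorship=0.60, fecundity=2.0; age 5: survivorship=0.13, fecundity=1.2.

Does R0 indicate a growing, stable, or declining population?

growing

R0 = Σ lx·mx = 0 + 3.128 + 2.275 + 2.838 + 1.2 + 0.156 = 9.597
R0 > 1, so the population is growing.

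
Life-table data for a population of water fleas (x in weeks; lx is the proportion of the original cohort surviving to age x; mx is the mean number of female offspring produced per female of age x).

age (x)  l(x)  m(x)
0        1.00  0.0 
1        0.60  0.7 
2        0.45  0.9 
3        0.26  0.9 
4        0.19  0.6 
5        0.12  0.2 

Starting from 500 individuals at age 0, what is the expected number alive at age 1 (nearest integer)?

Expected survivors = N0 · l_1 = 500 × 0.60 = 300 → 300

300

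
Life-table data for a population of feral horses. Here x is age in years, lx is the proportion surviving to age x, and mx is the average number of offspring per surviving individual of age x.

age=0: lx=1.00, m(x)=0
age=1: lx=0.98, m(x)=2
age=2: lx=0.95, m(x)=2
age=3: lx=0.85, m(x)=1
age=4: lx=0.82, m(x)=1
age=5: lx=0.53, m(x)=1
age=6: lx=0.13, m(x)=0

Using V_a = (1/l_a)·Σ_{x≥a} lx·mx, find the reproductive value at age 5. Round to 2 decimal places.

lx·mx for x ≥ 5: 0.53, 0 → sum = 0.53
V_5 = 0.53 / l_5 = 0.53 / 0.53 = 1 → 1.00

1.00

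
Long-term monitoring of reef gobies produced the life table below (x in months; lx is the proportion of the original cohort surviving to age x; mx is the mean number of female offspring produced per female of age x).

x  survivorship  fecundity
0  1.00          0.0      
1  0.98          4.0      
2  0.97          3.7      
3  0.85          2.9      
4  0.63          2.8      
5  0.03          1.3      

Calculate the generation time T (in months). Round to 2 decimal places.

lx·mx: 0, 3.92, 3.589, 2.465, 1.764, 0.039 → R0 = 11.777
x·lx·mx: 0, 3.92, 7.178, 7.395, 7.056, 0.195 → Σ = 25.744
T = 25.744 / 11.777 = 2.185956… → 2.19

2.19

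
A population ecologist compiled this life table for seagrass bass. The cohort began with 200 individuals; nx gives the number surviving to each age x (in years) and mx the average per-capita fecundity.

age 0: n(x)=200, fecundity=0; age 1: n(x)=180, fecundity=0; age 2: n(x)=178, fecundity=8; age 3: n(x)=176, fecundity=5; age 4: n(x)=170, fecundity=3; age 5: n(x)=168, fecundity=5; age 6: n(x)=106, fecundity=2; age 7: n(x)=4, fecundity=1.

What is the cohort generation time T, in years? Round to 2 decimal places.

lx = nx/n0 = nx/200: 1, 0.9, 0.89, 0.88, 0.85, 0.84, 0.53, 0.02
lx·mx: 0, 0, 7.12, 4.4, 2.55, 4.2, 1.06, 0.02 → R0 = 19.35
x·lx·mx: 0, 0, 14.24, 13.2, 10.2, 21, 6.36, 0.14 → Σ = 65.14
T = 65.14 / 19.35 = 3.366408… → 3.37

3.37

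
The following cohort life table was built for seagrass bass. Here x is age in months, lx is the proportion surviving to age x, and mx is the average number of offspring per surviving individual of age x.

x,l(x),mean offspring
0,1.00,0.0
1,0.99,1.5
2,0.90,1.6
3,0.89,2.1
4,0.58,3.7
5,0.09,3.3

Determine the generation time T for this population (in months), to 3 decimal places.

lx·mx: 0, 1.485, 1.44, 1.869, 2.146, 0.297 → R0 = 7.237
x·lx·mx: 0, 1.485, 2.88, 5.607, 8.584, 1.485 → Σ = 20.041
T = 20.041 / 7.237 = 2.769241… → 2.769

2.769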